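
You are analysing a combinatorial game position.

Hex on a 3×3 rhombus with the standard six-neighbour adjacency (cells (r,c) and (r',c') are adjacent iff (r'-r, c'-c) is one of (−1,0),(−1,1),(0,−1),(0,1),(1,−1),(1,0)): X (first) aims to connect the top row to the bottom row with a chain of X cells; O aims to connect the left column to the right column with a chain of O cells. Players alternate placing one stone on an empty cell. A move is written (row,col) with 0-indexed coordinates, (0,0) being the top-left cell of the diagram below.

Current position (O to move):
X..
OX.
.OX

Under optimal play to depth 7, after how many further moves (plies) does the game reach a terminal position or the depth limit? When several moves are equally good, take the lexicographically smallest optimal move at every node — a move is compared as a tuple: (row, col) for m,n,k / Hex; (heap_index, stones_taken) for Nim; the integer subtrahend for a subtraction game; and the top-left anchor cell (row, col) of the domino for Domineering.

PV length from [X../OX./.OX]: 4 plies

ply 1, O at X../OX./.OX | (0,1)=-1→XO./OX./.OX*; (0,2)=-1→X.O/OX./.OX; (1,2)=-1→X../OXO/.OX; (2,0)=-1→X../OX./OOX
ply 2, X at XO./OX./.OX | (0,2)=+1→XOX/OX./.OX*; (1,2)=-1→XO./OXX/.OX; (2,0)=-1→XO./OX./XOX
ply 3, O at XOX/OX./.OX | (1,2)=-1→XOX/OXO/.OX*; (2,0)=-1→XOX/OX./OOX
ply 4, X at XOX/OXO/.OX | (2,0)=+1→XOX/OXO/XOX*
ply 5: XOX/OXO/XOX is terminal -1 (O); from X../OX./.OX depth 7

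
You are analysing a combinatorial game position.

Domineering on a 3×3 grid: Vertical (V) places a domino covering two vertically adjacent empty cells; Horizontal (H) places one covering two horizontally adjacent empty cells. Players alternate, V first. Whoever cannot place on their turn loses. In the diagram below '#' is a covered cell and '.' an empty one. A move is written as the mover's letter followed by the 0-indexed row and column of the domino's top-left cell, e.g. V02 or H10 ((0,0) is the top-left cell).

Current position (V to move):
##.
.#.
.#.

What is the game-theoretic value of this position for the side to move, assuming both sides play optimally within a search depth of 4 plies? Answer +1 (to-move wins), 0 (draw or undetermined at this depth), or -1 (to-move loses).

[##./.#./.#.] V move#1: V02:+1/###/.##/.#.*, V10:+1/##./##./##., V12:+1/##./.##/.##
[###/.##/.#.] end (terminal -1, H#2); searched ##./.#./.#. to 4

value(##./.#./.#., V) = +1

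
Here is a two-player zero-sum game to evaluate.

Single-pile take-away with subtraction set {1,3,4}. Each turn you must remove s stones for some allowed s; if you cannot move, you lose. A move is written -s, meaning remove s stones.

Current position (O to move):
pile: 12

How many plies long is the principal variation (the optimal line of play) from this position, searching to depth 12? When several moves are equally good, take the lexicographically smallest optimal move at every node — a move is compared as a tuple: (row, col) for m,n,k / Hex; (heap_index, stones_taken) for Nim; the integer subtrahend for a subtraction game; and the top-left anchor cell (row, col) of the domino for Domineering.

p1 O@[12]: -1[11]-1 -3[9]+1* -4[8]-1
p2 X@[9]: -1[8]-1* -3[6]-1 -4[5]-1
p3 O@[8]: -1[7]+1* -3[5]-1 -4[4]-1
p4 X@[7]: -1[6]-1* -3[4]-1 -4[3]-1
p5 O@[6]: -1[5]-1 -3[3]-1 -4[2]+1*
p6 X@[2]: -1[1]-1*
p7 O@[1]: -1[0]+1*
p8 X@[0] terminal -1; root [12] d12

PV length from [12]: 7 plies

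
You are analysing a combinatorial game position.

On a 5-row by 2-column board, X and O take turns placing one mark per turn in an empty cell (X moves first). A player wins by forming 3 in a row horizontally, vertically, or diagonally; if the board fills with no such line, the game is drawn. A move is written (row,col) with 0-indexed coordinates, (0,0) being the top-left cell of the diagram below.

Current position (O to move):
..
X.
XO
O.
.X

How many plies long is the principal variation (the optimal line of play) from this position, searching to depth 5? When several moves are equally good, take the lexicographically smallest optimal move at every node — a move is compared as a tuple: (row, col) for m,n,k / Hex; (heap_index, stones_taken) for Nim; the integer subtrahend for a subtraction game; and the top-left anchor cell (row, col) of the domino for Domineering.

[../X./XO/O./.X] O move#1: (0,0):+0/O./X./XO/O./.X*, (0,1):-1/.O/X./XO/O./.X, (1,1):-1/../XO/XO/O./.X, (3,1):-1/../X./XO/OO/.X, (4,0):-1/../X./XO/O./OX
[O./X./XO/O./.X] X move#2: (0,1):+0/OX/X./XO/O./.X*, (1,1):+0/O./XX/XO/O./.X, (3,1):+0/O./X./XO/OX/.X, (4,0):-1/O./X./XO/O./XX
[OX/X./XO/O./.X] O move#3: (1,1):+0/OX/XO/XO/O./.X*, (3,1):+0/OX/X./XO/OO/.X, (4,0):+0/OX/X./XO/O./OX
[OX/XO/XO/O./.X] X move#4: (3,1):+0/OX/XO/XO/OX/.X*, (4,0):-1/OX/XO/XO/O./XX
[OX/XO/XO/OX/.X] O move#5: (4,0):+0/OX/XO/XO/OX/OX*
[OX/XO/XO/OX/OX] end (terminal +0, X#6); searched ../X./XO/O./.X to 5

PV length from [../X./XO/O./.X]: 5 plies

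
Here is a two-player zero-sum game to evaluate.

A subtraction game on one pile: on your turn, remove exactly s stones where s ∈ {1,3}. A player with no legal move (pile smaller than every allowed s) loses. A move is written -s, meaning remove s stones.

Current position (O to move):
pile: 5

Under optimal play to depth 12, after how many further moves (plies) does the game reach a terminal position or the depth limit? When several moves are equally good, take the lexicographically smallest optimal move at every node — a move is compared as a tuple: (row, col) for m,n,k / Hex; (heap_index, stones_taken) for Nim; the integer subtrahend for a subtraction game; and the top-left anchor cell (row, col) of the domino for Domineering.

PV length from [5]: 5 plies

[5] O move#1: -1:+1/4*, -3:+1/2
[4] X move#2: -1:-1/3*, -3:-1/1
[3] O move#3: -1:+1/2*, -3:+1/0
[2] X move#4: -1:-1/1*
[1] O move#5: -1:+1/0*
[0] end (terminal -1, X#6); searched 5 to 12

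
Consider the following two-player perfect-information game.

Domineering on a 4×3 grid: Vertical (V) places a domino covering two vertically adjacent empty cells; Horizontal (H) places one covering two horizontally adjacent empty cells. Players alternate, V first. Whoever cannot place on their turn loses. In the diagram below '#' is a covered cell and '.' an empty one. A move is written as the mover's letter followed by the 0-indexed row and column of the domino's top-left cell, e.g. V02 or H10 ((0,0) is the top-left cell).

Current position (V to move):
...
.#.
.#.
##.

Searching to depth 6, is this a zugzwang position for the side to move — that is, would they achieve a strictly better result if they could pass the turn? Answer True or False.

zugzwang(.../.#./.#./##., V) = False

[.../.#./.#./##.] V move#1: V00:+1/#../##./.#./##.*, V02:+1/..#/.##/.#./##., V10:+1/.../##./##./##., V12:+1/.../.##/.##/##., V22:+1/.../.#./.##/###
[#../##./.#./##.] H move#2: H01:-1/###/##./.#./##.*
[###/##./.#./##.] V move#3: V12:+1/###/###/.##/##.*, V22:+1/###/##./.##/###
[###/###/.##/##.] end (terminal -1, H#4); searched .../.#./.#./##. to 6
pass branch (H moves first from the same position):
  | [.../.#./.#./##.] H move#1: H00:-1/##./.#./.#./##.*, H01:-1/.##/.#./.#./##.
  | [##./.#./.#./##.] V move#2: V02:+1/###/.##/.#./##.*, V10:+1/##./##./##./##., V12:+1/##./.##/.##/##., V22:+1/##./.#./.##/###
  | [###/.##/.#./##.] end (terminal -1, H#3); searched .../.#./.#./##. to 6
V moving scores +1; V passing scores +1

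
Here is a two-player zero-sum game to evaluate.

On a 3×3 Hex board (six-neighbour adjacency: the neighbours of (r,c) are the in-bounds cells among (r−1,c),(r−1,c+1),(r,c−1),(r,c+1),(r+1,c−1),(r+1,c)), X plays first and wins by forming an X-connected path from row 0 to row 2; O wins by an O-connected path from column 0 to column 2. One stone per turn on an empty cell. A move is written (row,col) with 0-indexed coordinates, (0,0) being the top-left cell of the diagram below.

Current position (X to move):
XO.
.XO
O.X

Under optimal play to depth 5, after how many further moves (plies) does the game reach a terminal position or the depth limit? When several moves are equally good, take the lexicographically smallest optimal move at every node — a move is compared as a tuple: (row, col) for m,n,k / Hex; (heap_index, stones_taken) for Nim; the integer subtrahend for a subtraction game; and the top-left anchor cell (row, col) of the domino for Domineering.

PV length from [XO./.XO/O.X]: 3 plies

ply 1, X at XO./.XO/O.X | (0,2)=-1→XOX/.XO/O.X; (1,0)=-1→XO./XXO/O.X; (2,1)=+1→XO./.XO/OXX*
ply 2, O at XO./.XO/OXX | (0,2)=-1→XOO/.XO/OXX*; (1,0)=-1→XO./OXO/OXX
ply 3, X at XOO/.XO/OXX | (1,0)=+1→XOO/XXO/OXX*
ply 4: XOO/XXO/OXX is terminal -1 (O); from XO./.XO/O.X depth 5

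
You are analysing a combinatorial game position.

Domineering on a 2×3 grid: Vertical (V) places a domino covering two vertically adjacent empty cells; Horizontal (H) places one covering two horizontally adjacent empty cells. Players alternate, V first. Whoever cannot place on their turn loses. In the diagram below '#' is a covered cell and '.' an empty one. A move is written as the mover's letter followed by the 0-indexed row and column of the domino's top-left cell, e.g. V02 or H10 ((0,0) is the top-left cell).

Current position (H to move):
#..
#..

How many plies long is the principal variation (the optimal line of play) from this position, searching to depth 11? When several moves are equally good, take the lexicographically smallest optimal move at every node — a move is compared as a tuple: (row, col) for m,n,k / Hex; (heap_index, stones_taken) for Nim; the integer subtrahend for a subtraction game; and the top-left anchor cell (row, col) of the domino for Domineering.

p1 H@[#../#..]: H01[###/#..]+1* H11[#../###]+1
p2 V@[###/#..] terminal -1; root [#../#..] d11

PV length from [#../#..]: 1 ply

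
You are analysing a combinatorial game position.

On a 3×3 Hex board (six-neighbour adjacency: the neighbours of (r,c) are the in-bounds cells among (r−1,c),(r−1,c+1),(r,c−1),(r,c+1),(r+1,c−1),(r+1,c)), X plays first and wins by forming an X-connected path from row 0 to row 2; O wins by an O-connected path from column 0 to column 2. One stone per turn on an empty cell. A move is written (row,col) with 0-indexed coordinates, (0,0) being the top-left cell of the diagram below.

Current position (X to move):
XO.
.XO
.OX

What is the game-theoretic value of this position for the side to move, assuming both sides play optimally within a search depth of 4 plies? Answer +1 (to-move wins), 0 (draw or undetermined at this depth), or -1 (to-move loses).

value(XO./.XO/.OX, X) = +1

ply 1, X at XO./.XO/.OX | (0,2)=-1→XOX/.XO/.OX; (1,0)=-1→XO./XXO/.OX; (2,0)=+1→XO./.XO/XOX*
ply 2, O at XO./.XO/XOX | (0,2)=-1→XOO/.XO/XOX*; (1,0)=-1→XO./OXO/XOX
ply 3, X at XOO/.XO/XOX | (1,0)=+1→XOO/XXO/XOX*
ply 4: XOO/XXO/XOX is terminal -1 (O); from XO./.XO/.OX depth 4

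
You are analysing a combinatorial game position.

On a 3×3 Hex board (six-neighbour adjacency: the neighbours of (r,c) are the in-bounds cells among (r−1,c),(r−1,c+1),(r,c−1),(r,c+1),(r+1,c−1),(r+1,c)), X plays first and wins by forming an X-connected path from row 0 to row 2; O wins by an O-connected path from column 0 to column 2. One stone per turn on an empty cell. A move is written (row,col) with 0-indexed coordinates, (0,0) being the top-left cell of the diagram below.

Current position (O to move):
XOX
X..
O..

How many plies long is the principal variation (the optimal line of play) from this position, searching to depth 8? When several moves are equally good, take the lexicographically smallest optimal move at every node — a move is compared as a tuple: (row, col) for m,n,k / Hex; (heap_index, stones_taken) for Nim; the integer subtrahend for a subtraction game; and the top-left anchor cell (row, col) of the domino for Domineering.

p1 O@[XOX/X../O..]: (1,1)[XOX/XO./O..]-1 (1,2)[XOX/X.O/O..]+1* (2,1)[XOX/X../OO.]+1 (2,2)[XOX/X../O.O]-1
p2 X@[XOX/X.O/O..]: (1,1)[XOX/XXO/O..]-1* (2,1)[XOX/X.O/OX.]-1 (2,2)[XOX/X.O/O.X]-1
p3 O@[XOX/XXO/O..]: (2,1)[XOX/XXO/OO.]+1* (2,2)[XOX/XXO/O.O]-1
p4 X@[XOX/XXO/OO.] terminal -1; root [XOX/X../O..] d8

PV length from [XOX/X../O..]: 3 plies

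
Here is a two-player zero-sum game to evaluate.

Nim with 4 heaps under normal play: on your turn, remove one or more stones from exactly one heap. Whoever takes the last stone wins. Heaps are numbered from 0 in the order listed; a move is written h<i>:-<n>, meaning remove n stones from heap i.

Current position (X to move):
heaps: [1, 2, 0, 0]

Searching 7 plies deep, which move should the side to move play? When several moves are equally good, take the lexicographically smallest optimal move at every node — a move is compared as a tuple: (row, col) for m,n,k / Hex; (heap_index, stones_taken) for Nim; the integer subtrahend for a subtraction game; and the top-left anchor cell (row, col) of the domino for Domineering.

p1 X@[(1,2,0,0)]: h0:-1[(0,2,0,0)]-1 h1:-1[(1,1,0,0)]+1* h1:-2[(1,0,0,0)]-1
p2 O@[(1,1,0,0)]: h0:-1[(0,1,0,0)]-1* h1:-1[(1,0,0,0)]-1
p3 X@[(0,1,0,0)]: h1:-1[(0,0,0,0)]+1*
p4 O@[(0,0,0,0)] terminal -1; root [(1,2,0,0)] d7

X's best at [(1,2,0,0)]: h1:-1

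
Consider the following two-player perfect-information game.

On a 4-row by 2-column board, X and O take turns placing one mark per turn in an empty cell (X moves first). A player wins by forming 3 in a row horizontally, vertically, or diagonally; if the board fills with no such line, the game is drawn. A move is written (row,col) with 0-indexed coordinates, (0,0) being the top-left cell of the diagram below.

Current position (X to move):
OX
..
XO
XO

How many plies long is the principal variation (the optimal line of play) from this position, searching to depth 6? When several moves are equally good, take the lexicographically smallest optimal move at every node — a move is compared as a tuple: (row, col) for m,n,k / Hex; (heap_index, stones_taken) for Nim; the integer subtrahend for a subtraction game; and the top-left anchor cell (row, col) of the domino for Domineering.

PV length from [OX/../XO/XO]: 1 ply

[OX/../XO/XO] X move#1: (1,0):+1/OX/X./XO/XO*, (1,1):+0/OX/.X/XO/XO
[OX/X./XO/XO] end (terminal -1, O#2); searched OX/../XO/XO to 6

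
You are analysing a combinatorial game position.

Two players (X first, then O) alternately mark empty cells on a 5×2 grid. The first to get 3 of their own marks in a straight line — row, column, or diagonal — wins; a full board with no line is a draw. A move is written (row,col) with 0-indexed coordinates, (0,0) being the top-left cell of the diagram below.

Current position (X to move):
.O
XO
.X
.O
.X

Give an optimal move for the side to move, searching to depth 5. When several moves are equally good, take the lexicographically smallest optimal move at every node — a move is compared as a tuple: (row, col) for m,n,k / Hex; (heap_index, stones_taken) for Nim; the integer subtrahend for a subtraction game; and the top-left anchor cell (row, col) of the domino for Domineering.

ply 1, X at .O/XO/.X/.O/.X | (0,0)=+0→XO/XO/.X/.O/.X; (2,0)=+1→.O/XO/XX/.O/.X*; (3,0)=+0→.O/XO/.X/XO/.X; (4,0)=+0→.O/XO/.X/.O/XX
ply 2, O at .O/XO/XX/.O/.X | (0,0)=-1→OO/XO/XX/.O/.X*; (3,0)=-1→.O/XO/XX/OO/.X; (4,0)=-1→.O/XO/XX/.O/OX
ply 3, X at OO/XO/XX/.O/.X | (3,0)=+1→OO/XO/XX/XO/.X*; (4,0)=+0→OO/XO/XX/.O/XX
ply 4: OO/XO/XX/XO/.X is terminal -1 (O); from .O/XO/.X/.O/.X depth 5

X's best at [.O/XO/.X/.O/.X]: (2,0)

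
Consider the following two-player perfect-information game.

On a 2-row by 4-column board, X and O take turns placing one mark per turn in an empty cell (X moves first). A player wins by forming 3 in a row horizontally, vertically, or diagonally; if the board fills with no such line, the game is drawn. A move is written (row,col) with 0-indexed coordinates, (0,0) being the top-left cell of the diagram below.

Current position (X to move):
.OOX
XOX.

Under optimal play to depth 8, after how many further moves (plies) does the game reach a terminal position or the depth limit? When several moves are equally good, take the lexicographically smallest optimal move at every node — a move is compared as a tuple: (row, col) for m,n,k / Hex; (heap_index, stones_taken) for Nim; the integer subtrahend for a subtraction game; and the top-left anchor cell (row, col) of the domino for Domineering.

[.OOX/XOX.] X move#1: (0,0):+0/XOOX/XOX.*, (1,3):-1/.OOX/XOXX
[XOOX/XOX.] O move#2: (1,3):+0/XOOX/XOXO*
[XOOX/XOXO] end (terminal +0, X#3); searched .OOX/XOX. to 8

PV length from [.OOX/XOX.]: 2 plies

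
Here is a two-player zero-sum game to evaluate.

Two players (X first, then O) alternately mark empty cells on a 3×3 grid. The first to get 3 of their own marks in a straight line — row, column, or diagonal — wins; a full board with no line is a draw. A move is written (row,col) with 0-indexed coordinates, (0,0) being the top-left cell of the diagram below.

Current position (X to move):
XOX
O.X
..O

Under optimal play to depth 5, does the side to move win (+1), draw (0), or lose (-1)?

p1 X@[XOX/O.X/..O]: (1,1)[XOX/OXX/..O]+0* (2,0)[XOX/O.X/X.O]+0 (2,1)[XOX/O.X/.XO]+0
p2 O@[XOX/OXX/..O]: (2,0)[XOX/OXX/O.O]+0* (2,1)[XOX/OXX/.OO]-1
p3 X@[XOX/OXX/O.O]: (2,1)[XOX/OXX/OXO]+0*
p4 O@[XOX/OXX/OXO] terminal +0; root [XOX/O.X/..O] d5

value(XOX/O.X/..O, X) = 0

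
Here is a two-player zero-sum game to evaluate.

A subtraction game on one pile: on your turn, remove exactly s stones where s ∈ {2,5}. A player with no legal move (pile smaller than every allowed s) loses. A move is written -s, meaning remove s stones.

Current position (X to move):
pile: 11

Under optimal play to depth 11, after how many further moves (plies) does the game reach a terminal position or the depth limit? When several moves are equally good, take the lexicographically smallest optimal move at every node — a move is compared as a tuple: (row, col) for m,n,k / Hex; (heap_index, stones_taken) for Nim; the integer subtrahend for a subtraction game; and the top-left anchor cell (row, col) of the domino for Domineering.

ply 1, X at 11 | -2=-1→9*; -5=-1→6
ply 2, O at 9 | -2=+1→7*; -5=+1→4
ply 3, X at 7 | -2=-1→5*; -5=-1→2
ply 4, O at 5 | -2=-1→3; -5=+1→0*
ply 5: 0 is terminal -1 (X); from 11 depth 11

PV length from [11]: 4 plies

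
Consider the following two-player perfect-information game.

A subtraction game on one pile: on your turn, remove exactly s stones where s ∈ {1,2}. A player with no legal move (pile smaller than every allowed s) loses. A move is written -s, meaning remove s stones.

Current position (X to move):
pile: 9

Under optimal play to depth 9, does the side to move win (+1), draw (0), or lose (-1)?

value(9, X) = -1

p1 X@[9]: -1[8]-1* -2[7]-1
p2 O@[8]: -1[7]-1 -2[6]+1*
p3 X@[6]: -1[5]-1* -2[4]-1
p4 O@[5]: -1[4]-1 -2[3]+1*
p5 X@[3]: -1[2]-1* -2[1]-1
p6 O@[2]: -1[1]-1 -2[0]+1*
p7 X@[0] terminal -1; root [9] d9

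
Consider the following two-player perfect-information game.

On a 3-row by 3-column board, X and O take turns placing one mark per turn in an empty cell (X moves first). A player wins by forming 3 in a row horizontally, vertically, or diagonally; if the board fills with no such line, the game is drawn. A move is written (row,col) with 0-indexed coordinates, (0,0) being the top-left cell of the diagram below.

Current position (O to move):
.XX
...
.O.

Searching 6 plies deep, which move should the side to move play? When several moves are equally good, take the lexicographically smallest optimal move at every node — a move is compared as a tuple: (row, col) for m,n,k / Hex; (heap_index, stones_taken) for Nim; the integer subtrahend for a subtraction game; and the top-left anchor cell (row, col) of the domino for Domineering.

O's best at [.XX/.../.O.]: (0,0)

ply 1, O at .XX/.../.O. | (0,0)=+0→OXX/.../.O.*; (1,0)=-1→.XX/O../.O.; (1,1)=-1→.XX/.O./.O.; (1,2)=-1→.XX/..O/.O.; (2,0)=-1→.XX/.../OO.; (2,2)=-1→.XX/.../.OO
ply 2, X at OXX/.../.O. | (1,0)=-1→OXX/X../.O.; (1,1)=-1→OXX/.X./.O.; (1,2)=-1→OXX/..X/.O.; (2,0)=+0→OXX/.../XO.*; (2,2)=+0→OXX/.../.OX
ply 3, O at OXX/.../XO. | (1,0)=-1→OXX/O../XO.; (1,1)=+0→OXX/.O./XO.*; (1,2)=-1→OXX/..O/XO.; (2,2)=-1→OXX/.../XOO
ply 4, X at OXX/.O./XO. | (1,0)=-1→OXX/XO./XO.; (1,2)=-1→OXX/.OX/XO.; (2,2)=+0→OXX/.O./XOX*
ply 5, O at OXX/.O./XOX | (1,0)=-1→OXX/OO./XOX; (1,2)=+0→OXX/.OO/XOX*
ply 6, X at OXX/.OO/XOX | (1,0)=+0→OXX/XOO/XOX*
ply 7: OXX/XOO/XOX is terminal +0 (O); from .XX/.../.O. depth 6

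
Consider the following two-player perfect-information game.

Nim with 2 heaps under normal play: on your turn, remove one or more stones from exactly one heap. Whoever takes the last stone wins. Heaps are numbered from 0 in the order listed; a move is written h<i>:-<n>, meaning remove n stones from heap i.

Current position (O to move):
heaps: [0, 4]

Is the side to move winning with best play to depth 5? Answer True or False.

O winning at [(0,4)]: True

p1 O@[(0,4)]: h1:-1[(0,3)]-1 h1:-2[(0,2)]-1 h1:-3[(0,1)]-1 h1:-4[(0,0)]+1*
p2 X@[(0,0)] terminal -1; root [(0,4)] d5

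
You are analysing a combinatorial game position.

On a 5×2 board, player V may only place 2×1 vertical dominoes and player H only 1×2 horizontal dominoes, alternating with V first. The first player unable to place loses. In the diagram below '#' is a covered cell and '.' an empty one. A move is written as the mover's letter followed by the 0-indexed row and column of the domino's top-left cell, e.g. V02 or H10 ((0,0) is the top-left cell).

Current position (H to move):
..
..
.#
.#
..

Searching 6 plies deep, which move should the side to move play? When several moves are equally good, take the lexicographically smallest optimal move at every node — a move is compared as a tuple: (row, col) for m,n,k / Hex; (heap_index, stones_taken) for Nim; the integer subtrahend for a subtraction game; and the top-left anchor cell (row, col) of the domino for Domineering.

H's best at [../../.#/.#/..]: H00

ply 1, H at ../../.#/.#/.. | H00=+1→##/../.#/.#/..*; H10=+1→../##/.#/.#/..; H40=-1→../../.#/.#/##
ply 2, V at ##/../.#/.#/.. | V10=-1→##/#./##/.#/..*; V20=-1→##/../##/##/..; V30=-1→##/../.#/##/#.
ply 3, H at ##/#./##/.#/.. | H40=+1→##/#./##/.#/##*
ply 4: ##/#./##/.#/## is terminal -1 (V); from ../../.#/.#/.. depth 6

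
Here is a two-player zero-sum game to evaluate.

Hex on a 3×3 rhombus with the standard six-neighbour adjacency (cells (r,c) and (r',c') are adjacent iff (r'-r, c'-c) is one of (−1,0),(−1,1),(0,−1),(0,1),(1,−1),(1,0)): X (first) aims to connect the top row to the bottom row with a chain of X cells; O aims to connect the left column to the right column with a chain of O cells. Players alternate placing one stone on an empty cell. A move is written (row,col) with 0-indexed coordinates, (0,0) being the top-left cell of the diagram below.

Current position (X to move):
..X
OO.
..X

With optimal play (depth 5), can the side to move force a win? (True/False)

p1 X@[..X/OO./..X]: (0,0)[X.X/OO./..X]-1 (0,1)[.XX/OO./..X]-1 (1,2)[..X/OOX/..X]+1* (2,0)[..X/OO./X.X]-1 (2,1)[..X/OO./.XX]-1
p2 O@[..X/OOX/..X] terminal -1; root [..X/OO./..X] d5

X winning at [..X/OO./..X]: True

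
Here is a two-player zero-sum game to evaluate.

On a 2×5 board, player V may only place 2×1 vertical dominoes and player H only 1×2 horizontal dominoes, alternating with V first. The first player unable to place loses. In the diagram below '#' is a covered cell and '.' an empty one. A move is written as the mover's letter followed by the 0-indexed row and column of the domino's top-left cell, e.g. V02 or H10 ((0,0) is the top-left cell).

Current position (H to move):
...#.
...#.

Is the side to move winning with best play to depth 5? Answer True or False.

H winning at [...#./...#.]: False

p1 H@[...#./...#.]: H00[##.#./...#.]-1* H01[.###./...#.]-1 H10[...#./##.#.]-1 H11[...#./.###.]-1
p2 V@[##.#./...#.]: V02[####./..##.]+1* V04[##.##/...##]-1
p3 H@[####./..##.]: H10[####./####.]-1*
p4 V@[####./####.]: V04[#####/#####]+1*
p5 H@[#####/#####] terminal -1; root [...#./...#.] d5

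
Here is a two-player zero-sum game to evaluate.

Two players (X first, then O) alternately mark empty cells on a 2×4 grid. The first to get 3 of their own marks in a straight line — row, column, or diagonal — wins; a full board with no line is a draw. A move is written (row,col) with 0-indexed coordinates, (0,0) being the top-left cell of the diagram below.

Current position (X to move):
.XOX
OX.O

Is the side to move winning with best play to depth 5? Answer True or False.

X winning at [.XOX/OX.O]: False

ply 1, X at .XOX/OX.O | (0,0)=+0→XXOX/OX.O*; (1,2)=+0→.XOX/OXXO
ply 2, O at XXOX/OX.O | (1,2)=+0→XXOX/OXOO*
ply 3: XXOX/OXOO is terminal +0 (X); from .XOX/OX.O depth 5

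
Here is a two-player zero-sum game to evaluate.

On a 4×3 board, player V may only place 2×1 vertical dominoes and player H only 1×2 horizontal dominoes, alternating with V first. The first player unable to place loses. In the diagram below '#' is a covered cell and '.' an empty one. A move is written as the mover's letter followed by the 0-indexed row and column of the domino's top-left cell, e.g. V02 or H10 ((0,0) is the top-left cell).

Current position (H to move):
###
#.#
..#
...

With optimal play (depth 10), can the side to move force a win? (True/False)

p1 H@[###/#.#/..#/...]: H20[###/#.#/###/...]+1* H30[###/#.#/..#/##.]-1 H31[###/#.#/..#/.##]-1
p2 V@[###/#.#/###/...] terminal -1; root [###/#.#/..#/...] d10

H winning at [###/#.#/..#/...]: True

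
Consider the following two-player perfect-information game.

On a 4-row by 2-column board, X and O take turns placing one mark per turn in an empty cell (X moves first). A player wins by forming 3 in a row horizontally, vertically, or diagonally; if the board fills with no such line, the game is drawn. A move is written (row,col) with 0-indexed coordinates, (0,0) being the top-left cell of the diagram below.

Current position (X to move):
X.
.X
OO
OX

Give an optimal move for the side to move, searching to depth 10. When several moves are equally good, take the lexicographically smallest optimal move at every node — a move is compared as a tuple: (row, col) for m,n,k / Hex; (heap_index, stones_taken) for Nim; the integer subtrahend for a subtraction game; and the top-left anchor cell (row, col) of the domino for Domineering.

[X./.X/OO/OX] X move#1: (0,1):-1/XX/.X/OO/OX, (1,0):+0/X./XX/OO/OX*
[X./XX/OO/OX] O move#2: (0,1):+0/XO/XX/OO/OX*
[XO/XX/OO/OX] end (terminal +0, X#3); searched X./.X/OO/OX to 10

X's best at [X./.X/OO/OX]: (1,0)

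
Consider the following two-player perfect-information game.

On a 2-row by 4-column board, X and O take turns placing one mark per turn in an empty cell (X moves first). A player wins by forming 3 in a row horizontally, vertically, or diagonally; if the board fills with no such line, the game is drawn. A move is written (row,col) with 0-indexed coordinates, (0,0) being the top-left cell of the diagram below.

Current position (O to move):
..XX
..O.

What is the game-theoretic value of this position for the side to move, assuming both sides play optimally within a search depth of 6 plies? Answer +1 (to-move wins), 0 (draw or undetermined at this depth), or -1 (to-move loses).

ply 1, O at ..XX/..O. | (0,0)=-1→O.XX/..O.; (0,1)=+0→.OXX/..O.*; (1,0)=-1→..XX/O.O.; (1,1)=-1→..XX/.OO.; (1,3)=-1→..XX/..OO
ply 2, X at .OXX/..O. | (0,0)=-1→XOXX/..O.; (1,0)=+0→.OXX/X.O.*; (1,1)=+0→.OXX/.XO.; (1,3)=+0→.OXX/..OX
ply 3, O at .OXX/X.O. | (0,0)=+0→OOXX/X.O.*; (1,1)=+0→.OXX/XOO.; (1,3)=+0→.OXX/X.OO
ply 4, X at OOXX/X.O. | (1,1)=+0→OOXX/XXO.*; (1,3)=+0→OOXX/X.OX
ply 5, O at OOXX/XXO. | (1,3)=+0→OOXX/XXOO*
ply 6: OOXX/XXOO is terminal +0 (X); from ..XX/..O. depth 6

value(..XX/..O., O) = 0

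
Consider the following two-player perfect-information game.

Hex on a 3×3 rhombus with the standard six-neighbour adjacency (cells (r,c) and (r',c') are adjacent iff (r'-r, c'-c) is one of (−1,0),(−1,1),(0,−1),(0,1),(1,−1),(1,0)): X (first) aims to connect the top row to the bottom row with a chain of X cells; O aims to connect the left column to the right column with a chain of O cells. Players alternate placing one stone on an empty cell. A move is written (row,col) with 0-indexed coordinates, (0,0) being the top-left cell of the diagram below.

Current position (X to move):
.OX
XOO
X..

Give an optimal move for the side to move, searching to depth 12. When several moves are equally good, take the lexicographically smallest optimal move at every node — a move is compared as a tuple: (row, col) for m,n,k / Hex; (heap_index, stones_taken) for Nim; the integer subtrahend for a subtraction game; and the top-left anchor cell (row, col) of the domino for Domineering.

X's best at [.OX/XOO/X..]: (0,0)

[.OX/XOO/X..] X move#1: (0,0):+1/XOX/XOO/X..*, (2,1):-1/.OX/XOO/XX., (2,2):-1/.OX/XOO/X.X
[XOX/XOO/X..] end (terminal -1, O#2); searched .OX/XOO/X.. to 12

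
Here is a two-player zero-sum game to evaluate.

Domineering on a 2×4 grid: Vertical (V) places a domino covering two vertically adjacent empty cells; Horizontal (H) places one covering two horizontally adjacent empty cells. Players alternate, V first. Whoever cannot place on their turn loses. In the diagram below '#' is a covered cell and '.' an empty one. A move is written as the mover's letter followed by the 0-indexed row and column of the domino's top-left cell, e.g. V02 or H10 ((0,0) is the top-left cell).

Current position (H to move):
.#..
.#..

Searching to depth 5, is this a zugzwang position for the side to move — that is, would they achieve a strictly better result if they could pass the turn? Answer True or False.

zugzwang(.#../.#.., H) = False

[.#../.#..] H move#1: H02:+1/.###/.#..*, H12:+1/.#../.###
[.###/.#..] V move#2: V00:-1/####/##..*
[####/##..] H move#3: H12:+1/####/####*
[####/####] end (terminal -1, V#4); searched .#../.#.. to 5
suppose H passes — search the same position with V to move:
pass> [.#../.#..] V move#1: V00:-1/##../##.., V02:+1/.##./.##.*, V03:+1/.#.#/.#.#
pass> [.##./.##.] end (terminal -1, H#2); searched .#../.#.. to 5
for H: play +1, pass -1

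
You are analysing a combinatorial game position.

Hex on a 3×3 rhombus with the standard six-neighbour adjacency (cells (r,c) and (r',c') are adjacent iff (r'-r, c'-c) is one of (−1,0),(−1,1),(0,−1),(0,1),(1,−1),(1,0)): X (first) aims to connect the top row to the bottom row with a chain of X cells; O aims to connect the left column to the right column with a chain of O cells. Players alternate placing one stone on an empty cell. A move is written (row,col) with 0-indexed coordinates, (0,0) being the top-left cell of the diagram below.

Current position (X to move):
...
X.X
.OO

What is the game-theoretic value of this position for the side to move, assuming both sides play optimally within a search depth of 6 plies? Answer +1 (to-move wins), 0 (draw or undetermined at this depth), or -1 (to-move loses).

value(.../X.X/.OO, X) = +1

ply 1, X at .../X.X/.OO | (0,0)=-1→X../X.X/.OO; (0,1)=-1→.X./X.X/.OO; (0,2)=-1→..X/X.X/.OO; (1,1)=-1→.../XXX/.OO; (2,0)=+1→.../X.X/XOO*
ply 2, O at .../X.X/XOO | (0,0)=-1→O../X.X/XOO*; (0,1)=-1→.O./X.X/XOO; (0,2)=-1→..O/X.X/XOO; (1,1)=-1→.../XOX/XOO
ply 3, X at O../X.X/XOO | (0,1)=+1→OX./X.X/XOO*; (0,2)=+1→O.X/X.X/XOO; (1,1)=+1→O../XXX/XOO
ply 4: OX./X.X/XOO is terminal -1 (O); from .../X.X/.OO depth 6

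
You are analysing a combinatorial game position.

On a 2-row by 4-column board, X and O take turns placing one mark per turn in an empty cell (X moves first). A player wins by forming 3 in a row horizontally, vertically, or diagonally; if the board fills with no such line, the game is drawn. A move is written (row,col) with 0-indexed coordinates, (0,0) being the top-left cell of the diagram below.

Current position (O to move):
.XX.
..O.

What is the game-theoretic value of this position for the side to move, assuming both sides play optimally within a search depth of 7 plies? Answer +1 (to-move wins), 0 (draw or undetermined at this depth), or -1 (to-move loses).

ply 1, O at .XX./..O. | (0,0)=-1→OXX./..O.*; (0,3)=-1→.XXO/..O.; (1,0)=-1→.XX./O.O.; (1,1)=-1→.XX./.OO.; (1,3)=-1→.XX./..OO
ply 2, X at OXX./..O. | (0,3)=+1→OXXX/..O.*; (1,0)=+0→OXX./X.O.; (1,1)=+0→OXX./.XO.; (1,3)=+0→OXX./..OX
ply 3: OXXX/..O. is terminal -1 (O); from .XX./..O. depth 7

value(.XX./..O., O) = -1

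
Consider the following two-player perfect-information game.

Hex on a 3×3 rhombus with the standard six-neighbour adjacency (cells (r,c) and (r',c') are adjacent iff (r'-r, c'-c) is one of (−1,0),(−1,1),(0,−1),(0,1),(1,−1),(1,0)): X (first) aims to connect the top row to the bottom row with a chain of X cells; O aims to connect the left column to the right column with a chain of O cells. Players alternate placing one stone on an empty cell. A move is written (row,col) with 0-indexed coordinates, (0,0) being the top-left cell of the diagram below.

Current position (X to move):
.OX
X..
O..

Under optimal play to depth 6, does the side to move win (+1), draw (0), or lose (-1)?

[.OX/X../O..] X move#1: (0,0):-1/XOX/X../O.., (1,1):-1/.OX/XX./O.., (1,2):+1/.OX/X.X/O..*, (2,1):+1/.OX/X../OX., (2,2):-1/.OX/X../O.X
[.OX/X.X/O..] O move#2: (0,0):-1/OOX/X.X/O..*, (1,1):-1/.OX/XOX/O.., (2,1):-1/.OX/X.X/OO., (2,2):-1/.OX/X.X/O.O
[OOX/X.X/O..] X move#3: (1,1):+1/OOX/XXX/O..*, (2,1):+1/OOX/X.X/OX., (2,2):+1/OOX/X.X/O.X
[OOX/XXX/O..] O move#4: (2,1):-1/OOX/XXX/OO.*, (2,2):-1/OOX/XXX/O.O
[OOX/XXX/OO.] X move#5: (2,2):+1/OOX/XXX/OOX*
[OOX/XXX/OOX] end (terminal -1, O#6); searched .OX/X../O.. to 6

value(.OX/X../O.., X) = +1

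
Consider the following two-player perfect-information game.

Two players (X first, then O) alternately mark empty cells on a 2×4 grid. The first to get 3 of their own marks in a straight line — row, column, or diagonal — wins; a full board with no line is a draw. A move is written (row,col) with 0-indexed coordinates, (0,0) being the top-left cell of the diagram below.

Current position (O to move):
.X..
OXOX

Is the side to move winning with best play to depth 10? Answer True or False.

p1 O@[.X../OXOX]: (0,0)[OX../OXOX]+0* (0,2)[.XO./OXOX]+0 (0,3)[.X.O/OXOX]+0
p2 X@[OX../OXOX]: (0,2)[OXX./OXOX]+0* (0,3)[OX.X/OXOX]+0
p3 O@[OXX./OXOX]: (0,3)[OXXO/OXOX]+0*
p4 X@[OXXO/OXOX] terminal +0; root [.X../OXOX] d10

O winning at [.X../OXOX]: False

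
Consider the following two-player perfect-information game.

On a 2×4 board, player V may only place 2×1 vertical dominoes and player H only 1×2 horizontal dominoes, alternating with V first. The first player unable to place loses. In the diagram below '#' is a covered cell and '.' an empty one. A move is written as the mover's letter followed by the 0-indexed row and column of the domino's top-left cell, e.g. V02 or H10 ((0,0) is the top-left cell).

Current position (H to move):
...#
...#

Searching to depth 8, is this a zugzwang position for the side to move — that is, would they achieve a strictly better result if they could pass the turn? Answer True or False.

[...#/...#] H move#1: H00:+1/##.#/...#*, H01:+1/.###/...#, H10:+1/...#/##.#, H11:+1/...#/.###
[##.#/...#] V move#2: V02:-1/####/..##*
[####/..##] H move#3: H10:+1/####/####*
[####/####] end (terminal -1, V#4); searched ...#/...# to 8
pass branch (V moves first from the same position):
  | [...#/...#] V move#1: V00:-1/#..#/#..#, V01:+1/.#.#/.#.#*, V02:-1/..##/..##
  | [.#.#/.#.#] end (terminal -1, H#2); searched ...#/...# to 8
H moving scores +1; H passing scores -1

zugzwang(...#/...#, H) = False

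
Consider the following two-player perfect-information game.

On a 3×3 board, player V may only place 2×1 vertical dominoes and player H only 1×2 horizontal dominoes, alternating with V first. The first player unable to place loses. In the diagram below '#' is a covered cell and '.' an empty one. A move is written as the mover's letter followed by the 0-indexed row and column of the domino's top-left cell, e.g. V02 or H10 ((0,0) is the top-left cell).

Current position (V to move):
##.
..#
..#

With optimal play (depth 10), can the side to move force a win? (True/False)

[##./..#/..#] V move#1: V10:+1/##./#.#/#.#*, V11:+1/##./.##/.##
[##./#.#/#.#] end (terminal -1, H#2); searched ##./..#/..# to 10

V winning at [##./..#/..#]: True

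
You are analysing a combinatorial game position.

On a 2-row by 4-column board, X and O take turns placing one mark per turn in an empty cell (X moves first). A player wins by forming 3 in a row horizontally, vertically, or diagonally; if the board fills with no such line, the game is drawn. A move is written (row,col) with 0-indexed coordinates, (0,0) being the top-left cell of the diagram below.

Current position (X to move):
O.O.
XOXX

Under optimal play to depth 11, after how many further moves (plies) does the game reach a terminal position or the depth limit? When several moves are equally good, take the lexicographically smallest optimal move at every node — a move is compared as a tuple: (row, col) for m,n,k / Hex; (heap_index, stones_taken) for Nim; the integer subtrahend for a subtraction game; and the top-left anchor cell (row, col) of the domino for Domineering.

[O.O./XOXX] X move#1: (0,1):+0/OXO./XOXX*, (0,3):-1/O.OX/XOXX
[OXO./XOXX] O move#2: (0,3):+0/OXOO/XOXX*
[OXOO/XOXX] end (terminal +0, X#3); searched O.O./XOXX to 11

PV length from [O.O./XOXX]: 2 plies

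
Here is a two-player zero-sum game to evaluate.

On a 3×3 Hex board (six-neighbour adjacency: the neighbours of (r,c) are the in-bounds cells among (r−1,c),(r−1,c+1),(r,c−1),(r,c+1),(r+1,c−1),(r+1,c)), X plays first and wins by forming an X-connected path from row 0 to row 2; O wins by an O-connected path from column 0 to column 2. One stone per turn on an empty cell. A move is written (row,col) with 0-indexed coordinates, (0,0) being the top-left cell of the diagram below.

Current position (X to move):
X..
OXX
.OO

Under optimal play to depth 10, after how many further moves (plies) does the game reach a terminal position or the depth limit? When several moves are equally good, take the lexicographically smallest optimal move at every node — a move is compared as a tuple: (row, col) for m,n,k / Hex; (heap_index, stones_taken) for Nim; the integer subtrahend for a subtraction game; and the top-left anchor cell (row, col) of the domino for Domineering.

[X../OXX/.OO] X move#1: (0,1):-1/XX./OXX/.OO, (0,2):-1/X.X/OXX/.OO, (2,0):+1/X../OXX/XOO*
[X../OXX/XOO] O move#2: (0,1):-1/XO./OXX/XOO*, (0,2):-1/X.O/OXX/XOO
[XO./OXX/XOO] X move#3: (0,2):+1/XOX/OXX/XOO*
[XOX/OXX/XOO] end (terminal -1, O#4); searched X../OXX/.OO to 10

PV length from [X../OXX/.OO]: 3 plies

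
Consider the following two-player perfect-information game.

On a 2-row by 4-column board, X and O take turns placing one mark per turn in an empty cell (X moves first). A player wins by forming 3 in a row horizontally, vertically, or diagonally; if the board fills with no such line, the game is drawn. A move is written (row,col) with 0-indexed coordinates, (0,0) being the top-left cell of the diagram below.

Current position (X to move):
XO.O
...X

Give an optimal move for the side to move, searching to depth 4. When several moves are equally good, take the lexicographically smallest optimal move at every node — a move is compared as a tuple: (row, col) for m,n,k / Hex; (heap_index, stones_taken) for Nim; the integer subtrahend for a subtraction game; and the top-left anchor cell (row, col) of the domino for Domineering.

p1 X@[XO.O/...X]: (0,2)[XOXO/...X]+0* (1,0)[XO.O/X..X]-1 (1,1)[XO.O/.X.X]-1 (1,2)[XO.O/..XX]-1
p2 O@[XOXO/...X]: (1,0)[XOXO/O..X]+0* (1,1)[XOXO/.O.X]+0 (1,2)[XOXO/..OX]+0
p3 X@[XOXO/O..X]: (1,1)[XOXO/OX.X]+0* (1,2)[XOXO/O.XX]+0
p4 O@[XOXO/OX.X]: (1,2)[XOXO/OXOX]+0*
p5 X@[XOXO/OXOX] terminal +0; root [XO.O/...X] d4

X's best at [XO.O/...X]: (0,2)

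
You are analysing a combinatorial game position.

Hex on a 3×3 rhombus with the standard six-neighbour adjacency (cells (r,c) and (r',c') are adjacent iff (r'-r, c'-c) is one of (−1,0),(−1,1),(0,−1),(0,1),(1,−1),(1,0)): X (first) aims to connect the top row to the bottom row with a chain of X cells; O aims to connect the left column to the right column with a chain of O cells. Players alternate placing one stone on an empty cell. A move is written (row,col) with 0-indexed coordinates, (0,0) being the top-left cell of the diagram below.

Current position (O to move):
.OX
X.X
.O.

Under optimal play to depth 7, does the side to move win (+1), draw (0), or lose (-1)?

value(.OX/X.X/.O., O) = -1

[.OX/X.X/.O.] O move#1: (0,0):-1/OOX/X.X/.O.*, (1,1):-1/.OX/XOX/.O., (2,0):-1/.OX/X.X/OO., (2,2):-1/.OX/X.X/.OO
[OOX/X.X/.O.] X move#2: (1,1):+1/OOX/XXX/.O.*, (2,0):+1/OOX/X.X/XO., (2,2):+1/OOX/X.X/.OX
[OOX/XXX/.O.] O move#3: (2,0):-1/OOX/XXX/OO.*, (2,2):-1/OOX/XXX/.OO
[OOX/XXX/OO.] X move#4: (2,2):+1/OOX/XXX/OOX*
[OOX/XXX/OOX] end (terminal -1, O#5); searched .OX/X.X/.O. to 7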